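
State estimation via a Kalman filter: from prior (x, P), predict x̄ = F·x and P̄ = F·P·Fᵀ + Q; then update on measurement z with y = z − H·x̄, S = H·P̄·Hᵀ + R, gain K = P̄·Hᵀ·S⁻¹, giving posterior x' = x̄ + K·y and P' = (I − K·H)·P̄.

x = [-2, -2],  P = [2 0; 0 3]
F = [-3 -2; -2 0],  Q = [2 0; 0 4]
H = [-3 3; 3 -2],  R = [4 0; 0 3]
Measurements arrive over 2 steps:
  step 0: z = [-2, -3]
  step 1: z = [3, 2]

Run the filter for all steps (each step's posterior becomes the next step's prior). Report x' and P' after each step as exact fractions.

step 0: x' = [-52/29, -56/29], P' = [446/145 516/145; 516/145 636/145]
step 1: x' = [205321/80022, 126913/40011], P' = [36602/13337 41624/13337; 41624/13337 50836/13337]

step 0: x̄ = F·x = [10, 4]
step 0: P̄ = F·P·Fᵀ + Q = [32 12; 12 12]
step 0: y = z − H·x̄ = [16, -25]
step 0: S = H·P̄·Hᵀ + R = [184 -180; -180 195]
step 0: K = P̄·Hᵀ·S⁻¹ = [21/58 102/145; 18/29 92/145]
step 0: x' = x̄ + K·y = [-52/29, -56/29]
step 0: P' = (I − K·H)·P̄ = [446/145 516/145; 516/145 636/145]
step 1: x̄ = F·x = [268/29, 104/29]
step 1: P̄ = F·P·Fᵀ + Q = [2608/29 948/29; 948/29 2364/145]
step 1: y = z − H·x̄ = [579/29, -538/29]
step 1: S = H·P̄·Hᵀ + R = [53896/145 -60444/145; -60444/145 70371/145]
step 1: K = P̄·Hᵀ·S⁻¹ = [7533/26674 26558/40011; 6909/13337 23200/40011]
step 1: x' = x̄ + K·y = [205321/80022, 126913/40011]
step 1: P' = (I − K·H)·P̄ = [36602/13337 41624/13337; 41624/13337 50836/13337]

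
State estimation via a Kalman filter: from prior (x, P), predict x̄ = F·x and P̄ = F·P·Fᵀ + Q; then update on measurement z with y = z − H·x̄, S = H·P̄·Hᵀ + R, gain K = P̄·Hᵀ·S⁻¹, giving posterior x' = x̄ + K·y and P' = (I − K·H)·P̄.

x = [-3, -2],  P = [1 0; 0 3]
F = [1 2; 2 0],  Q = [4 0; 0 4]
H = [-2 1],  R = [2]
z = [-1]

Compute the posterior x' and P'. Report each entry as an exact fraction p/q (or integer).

x̄ = F·x = [-7, -6]
P̄ = F·P·Fᵀ + Q = [17 2; 2 8]
y = z − H·x̄ = [-9]
S = H·P̄·Hᵀ + R = [70]
K = P̄·Hᵀ·S⁻¹ = [-16/35; 2/35]
x' = x̄ + K·y = [-101/35, -228/35]
P' = (I − K·H)·P̄ = [83/35 134/35; 134/35 272/35]

x' = [-101/35, -228/35]
P' = [83/35 134/35; 134/35 272/35]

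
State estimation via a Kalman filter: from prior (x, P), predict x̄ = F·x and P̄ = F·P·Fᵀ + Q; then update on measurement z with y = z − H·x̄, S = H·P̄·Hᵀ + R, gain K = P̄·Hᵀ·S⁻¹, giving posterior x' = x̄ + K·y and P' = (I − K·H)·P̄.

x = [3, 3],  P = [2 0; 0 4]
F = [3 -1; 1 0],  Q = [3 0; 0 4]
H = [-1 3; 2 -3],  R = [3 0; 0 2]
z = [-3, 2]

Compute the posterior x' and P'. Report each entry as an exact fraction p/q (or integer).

x̄ = F·x = [6, 3]
P̄ = F·P·Fᵀ + Q = [25 6; 6 6]
y = z − H·x̄ = [-6, -1]
S = H·P̄·Hᵀ + R = [46 -50; -50 84]
K = P̄·Hᵀ·S⁻¹ = [23/31 51/62; 177/341 81/341]
x' = x̄ + K·y = [45/62, -120/341]
P' = (I − K·H)·P̄ = [120/31 63/31; 63/31 408/341]

x' = [45/62, -120/341]
P' = [120/31 63/31; 63/31 408/341]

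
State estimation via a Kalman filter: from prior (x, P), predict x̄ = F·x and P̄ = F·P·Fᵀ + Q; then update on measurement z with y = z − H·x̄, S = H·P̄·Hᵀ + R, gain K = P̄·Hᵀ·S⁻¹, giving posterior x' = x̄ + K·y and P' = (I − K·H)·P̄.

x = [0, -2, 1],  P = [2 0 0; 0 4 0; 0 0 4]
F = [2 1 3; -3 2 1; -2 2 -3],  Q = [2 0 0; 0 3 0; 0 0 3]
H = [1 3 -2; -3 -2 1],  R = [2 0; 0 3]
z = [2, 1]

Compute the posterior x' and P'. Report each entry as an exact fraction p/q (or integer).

x̄ = F·x = [1, -3, -7]
P̄ = F·P·Fᵀ + Q = [50 8 -36; 8 41 16; -36 16 63]
y = z − H·x̄ = [-4, 5]
S = H·P̄·Hᵀ + R = [673 -750; -750 928]
K = P̄·Hᵀ·S⁻¹ = [-4003/15511 -13223/31022; 6093/15511 3420/15511; -771/31022 8047/62044]
x' = x̄ + K·y = [-3069/31022, -53805/15511, -387905/62044]
P' = (I − K·H)·P̄ = [24465/15511 -74650/15511 -191479/31022; -74650/15511 340544/15511 467398/15511; -191479/31022 467398/15511 2614451/62044]

x' = [-3069/31022, -53805/15511, -387905/62044]
P' = [24465/15511 -74650/15511 -191479/31022; -74650/15511 340544/15511 467398/15511; -191479/31022 467398/15511 2614451/62044]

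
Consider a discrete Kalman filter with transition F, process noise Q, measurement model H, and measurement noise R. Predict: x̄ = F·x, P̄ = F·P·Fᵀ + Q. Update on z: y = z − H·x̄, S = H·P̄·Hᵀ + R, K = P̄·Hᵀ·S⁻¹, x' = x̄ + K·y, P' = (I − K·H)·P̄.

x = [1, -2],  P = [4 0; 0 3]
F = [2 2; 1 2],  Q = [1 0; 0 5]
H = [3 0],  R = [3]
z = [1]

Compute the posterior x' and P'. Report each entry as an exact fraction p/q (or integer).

x' = [27/88, -31/22]
P' = [29/88 5/22; 5/22 81/11]

x̄ = F·x = [-2, -3]
P̄ = F·P·Fᵀ + Q = [29 20; 20 21]
y = z − H·x̄ = [7]
S = H·P̄·Hᵀ + R = [264]
K = P̄·Hᵀ·S⁻¹ = [29/88; 5/22]
x' = x̄ + K·y = [27/88, -31/22]
P' = (I − K·H)·P̄ = [29/88 5/22; 5/22 81/11]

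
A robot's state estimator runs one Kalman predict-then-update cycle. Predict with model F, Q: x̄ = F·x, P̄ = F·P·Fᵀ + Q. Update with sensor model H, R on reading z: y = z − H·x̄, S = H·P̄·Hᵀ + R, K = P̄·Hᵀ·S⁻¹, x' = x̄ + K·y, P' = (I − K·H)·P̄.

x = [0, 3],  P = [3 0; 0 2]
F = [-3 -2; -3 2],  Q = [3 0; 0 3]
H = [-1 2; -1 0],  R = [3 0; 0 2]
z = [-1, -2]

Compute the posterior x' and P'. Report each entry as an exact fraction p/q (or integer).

x̄ = F·x = [-6, 6]
P̄ = F·P·Fᵀ + Q = [38 19; 19 38]
y = z − H·x̄ = [-19, -8]
S = H·P̄·Hᵀ + R = [117 0; 0 40]
K = P̄·Hᵀ·S⁻¹ = [0 -19/20; 19/39 -19/40]
x' = x̄ + K·y = [8/5, 106/195]
P' = (I − K·H)·P̄ = [19/10 19/20; 19/20 627/520]

x' = [8/5, 106/195]
P' = [19/10 19/20; 19/20 627/520]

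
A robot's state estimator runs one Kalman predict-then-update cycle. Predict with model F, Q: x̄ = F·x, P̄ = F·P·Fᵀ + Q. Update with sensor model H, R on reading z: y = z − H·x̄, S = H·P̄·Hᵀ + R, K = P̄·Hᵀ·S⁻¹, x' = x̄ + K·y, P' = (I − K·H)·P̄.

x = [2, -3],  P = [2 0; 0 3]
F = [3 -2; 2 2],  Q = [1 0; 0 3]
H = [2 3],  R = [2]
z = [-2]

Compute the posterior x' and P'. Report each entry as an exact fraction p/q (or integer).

x̄ = F·x = [12, -2]
P̄ = F·P·Fᵀ + Q = [31 0; 0 23]
y = z − H·x̄ = [-20]
S = H·P̄·Hᵀ + R = [333]
K = P̄·Hᵀ·S⁻¹ = [62/333; 23/111]
x' = x̄ + K·y = [2756/333, -682/111]
P' = (I − K·H)·P̄ = [6479/333 -1426/111; -1426/111 322/37]

x' = [2756/333, -682/111]
P' = [6479/333 -1426/111; -1426/111 322/37]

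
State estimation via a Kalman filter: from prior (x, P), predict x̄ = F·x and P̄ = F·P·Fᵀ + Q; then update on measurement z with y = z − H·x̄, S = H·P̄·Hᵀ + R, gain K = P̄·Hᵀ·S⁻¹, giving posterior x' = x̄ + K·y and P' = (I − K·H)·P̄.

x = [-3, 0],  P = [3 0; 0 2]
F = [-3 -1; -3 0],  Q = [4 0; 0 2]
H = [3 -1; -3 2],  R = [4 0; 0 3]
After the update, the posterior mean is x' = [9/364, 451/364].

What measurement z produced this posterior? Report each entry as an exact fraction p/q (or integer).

z = [-2, 2]

x̄ = F·x = [9, 9]
P̄ = F·P·Fᵀ + Q = [33 27; 27 29]
S = H·P̄·Hᵀ + R = [168 -112; -112 92]
K = P̄·Hᵀ·S⁻¹ = [99/182 9/52; 69/91 35/52]
x' − x̄ = [-3267/364, -2825/364] = K·y
y = (KᵀK)⁻¹·Kᵀ·(x' − x̄) = [-20, 11]
z = y + H·x̄ = [-20, 11] + [18, -9] = [-2, 2]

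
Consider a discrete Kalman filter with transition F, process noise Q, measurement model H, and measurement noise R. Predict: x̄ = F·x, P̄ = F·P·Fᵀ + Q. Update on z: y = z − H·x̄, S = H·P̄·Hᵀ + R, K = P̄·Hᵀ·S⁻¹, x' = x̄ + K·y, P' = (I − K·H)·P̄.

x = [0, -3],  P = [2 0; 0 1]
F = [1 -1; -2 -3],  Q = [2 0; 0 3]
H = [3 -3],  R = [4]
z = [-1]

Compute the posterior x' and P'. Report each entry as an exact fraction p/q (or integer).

x̄ = F·x = [3, 9]
P̄ = F·P·Fᵀ + Q = [5 -1; -1 20]
y = z − H·x̄ = [17]
S = H·P̄·Hᵀ + R = [247]
K = P̄·Hᵀ·S⁻¹ = [18/247; -63/247]
x' = x̄ + K·y = [1047/247, 1152/247]
P' = (I − K·H)·P̄ = [911/247 887/247; 887/247 971/247]

x' = [1047/247, 1152/247]
P' = [911/247 887/247; 887/247 971/247]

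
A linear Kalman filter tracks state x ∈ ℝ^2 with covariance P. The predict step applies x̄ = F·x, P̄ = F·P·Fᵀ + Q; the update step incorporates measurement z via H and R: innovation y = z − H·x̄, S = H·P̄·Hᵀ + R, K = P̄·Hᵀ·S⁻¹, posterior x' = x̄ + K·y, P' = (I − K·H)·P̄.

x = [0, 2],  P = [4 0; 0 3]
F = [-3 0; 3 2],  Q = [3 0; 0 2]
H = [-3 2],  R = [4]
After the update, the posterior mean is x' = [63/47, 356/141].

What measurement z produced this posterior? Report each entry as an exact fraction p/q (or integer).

z = [1]

x̄ = F·x = [0, 4]
P̄ = F·P·Fᵀ + Q = [39 -36; -36 50]
S = H·P̄·Hᵀ + R = [987]
K = P̄·Hᵀ·S⁻¹ = [-9/47; 208/987]
x' − x̄ = [63/47, -208/141] = K·y
y = (KᵀK)⁻¹·Kᵀ·(x' − x̄) = [-7]
z = y + H·x̄ = [-7] + [8] = [1]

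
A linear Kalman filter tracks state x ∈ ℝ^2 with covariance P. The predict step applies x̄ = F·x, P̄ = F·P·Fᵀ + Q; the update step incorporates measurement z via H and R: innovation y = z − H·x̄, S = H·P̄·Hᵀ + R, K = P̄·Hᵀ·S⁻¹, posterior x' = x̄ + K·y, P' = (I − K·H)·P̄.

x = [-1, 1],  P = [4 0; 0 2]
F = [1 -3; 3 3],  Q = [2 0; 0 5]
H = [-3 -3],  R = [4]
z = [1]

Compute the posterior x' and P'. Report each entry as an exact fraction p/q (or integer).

x' = [-1978/643, 1749/643]
P' = [12516/643 -12444/643; -12444/643 12656/643]

x̄ = F·x = [-4, 0]
P̄ = F·P·Fᵀ + Q = [24 -6; -6 59]
y = z − H·x̄ = [-11]
S = H·P̄·Hᵀ + R = [643]
K = P̄·Hᵀ·S⁻¹ = [-54/643; -159/643]
x' = x̄ + K·y = [-1978/643, 1749/643]
P' = (I − K·H)·P̄ = [12516/643 -12444/643; -12444/643 12656/643]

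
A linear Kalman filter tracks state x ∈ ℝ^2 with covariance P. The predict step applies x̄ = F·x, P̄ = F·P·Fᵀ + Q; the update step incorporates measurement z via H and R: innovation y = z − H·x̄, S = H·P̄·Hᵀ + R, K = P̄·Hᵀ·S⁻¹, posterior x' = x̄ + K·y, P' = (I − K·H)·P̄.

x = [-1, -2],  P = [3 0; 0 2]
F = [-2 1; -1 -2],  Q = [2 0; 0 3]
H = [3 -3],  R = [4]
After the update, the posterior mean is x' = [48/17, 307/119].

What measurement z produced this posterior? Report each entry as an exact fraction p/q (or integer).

x̄ = F·x = [0, 5]
P̄ = F·P·Fᵀ + Q = [16 2; 2 14]
S = H·P̄·Hᵀ + R = [238]
K = P̄·Hᵀ·S⁻¹ = [3/17; -18/119]
x' − x̄ = [48/17, -288/119] = K·y
y = (KᵀK)⁻¹·Kᵀ·(x' − x̄) = [16]
z = y + H·x̄ = [16] + [-15] = [1]

z = [1]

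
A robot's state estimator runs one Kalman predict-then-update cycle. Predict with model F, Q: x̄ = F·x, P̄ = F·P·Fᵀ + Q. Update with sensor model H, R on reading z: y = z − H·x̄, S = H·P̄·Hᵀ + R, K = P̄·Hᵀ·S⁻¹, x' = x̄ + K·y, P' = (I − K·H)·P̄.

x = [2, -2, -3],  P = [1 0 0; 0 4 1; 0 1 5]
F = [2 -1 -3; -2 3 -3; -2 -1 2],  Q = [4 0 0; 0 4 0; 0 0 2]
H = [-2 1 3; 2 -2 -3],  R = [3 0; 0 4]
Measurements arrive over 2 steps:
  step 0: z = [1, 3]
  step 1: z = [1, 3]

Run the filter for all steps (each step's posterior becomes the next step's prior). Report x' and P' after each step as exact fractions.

step 0: x' = [-65683/45851, -182883/45851, 29997/45851], P' = [301295/45851 56887/45851 166160/45851; 56887/45851 291527/45851 -101024/45851; 166160/45851 -101024/45851 162572/45851]
step 1: x' = [557775476/629726453, -2843396844/629726453, 1592906851/629726453], P' = [12609170926/3148632265 2533947314/3148632265 7051171444/3148632265; 2533947314/3148632265 20974609966/3148632265 -8270387164/3148632265; 7051171444/3148632265 -8270387164/3148632265 9123578036/3148632265]

step 0: x̄ = F·x = [15, -1, -8]
step 0: P̄ = F·P·Fᵀ + Q = [63 23 -29; 23 71 -29; -29 -29 26]
step 0: y = z − H·x̄ = [56, -53]
step 0: S = H·P̄·Hᵀ + R = [642 -577; -577 590]
step 0: K = P̄·Hᵀ·S⁻¹ = [-15741/45851 -2416/45851; -41773/45851 -41552/45851; 18124/45851 11663/45851]
step 0: x' = x̄ + K·y = [-65683/45851, -182883/45851, 29997/45851]
step 0: P' = (I − K·H)·P̄ = [301295/45851 56887/45851 166160/45851; 56887/45851 291527/45851 -101024/45851; 166160/45851 -101024/45851 162572/45851]
step 1: x̄ = F·x = [-38474/45851, -507274/45851, 374243/45851]
step 1: P̄ = F·P·Fᵀ + Q = [315647/45851 444627/45851 -328509/45851; 444627/45851 8605183/45851 -1449277/45851; -328509/45851 -1449277/45851 1541061/45851]
step 1: y = z − H·x̄ = [-646552/45851, 322682/45851]
step 1: S = H·P̄·Hᵀ + R = [17342811/45851 -20573356/45851; -20573356/45851 32730041/45851]
step 1: K = P̄·Hᵀ·S⁻¹ = [-510293402/3148632265 -250766777/3148632265; -2968148718/3148632265 -3017540953/3148632265; 1666001352/3148632265 818095777/3148632265]
step 1: x' = x̄ + K·y = [557775476/629726453, -2843396844/629726453, 1592906851/629726453]
step 1: P' = (I − K·H)·P̄ = [12609170926/3148632265 2533947314/3148632265 7051171444/3148632265; 2533947314/3148632265 20974609966/3148632265 -8270387164/3148632265; 7051171444/3148632265 -8270387164/3148632265 9123578036/3148632265]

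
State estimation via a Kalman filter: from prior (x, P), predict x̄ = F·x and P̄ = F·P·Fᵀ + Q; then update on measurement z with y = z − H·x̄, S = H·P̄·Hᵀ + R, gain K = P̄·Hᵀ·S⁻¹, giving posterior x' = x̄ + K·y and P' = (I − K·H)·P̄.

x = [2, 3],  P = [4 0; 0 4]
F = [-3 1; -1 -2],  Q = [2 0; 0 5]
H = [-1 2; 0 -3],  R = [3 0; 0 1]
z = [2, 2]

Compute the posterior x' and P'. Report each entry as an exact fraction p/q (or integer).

x̄ = F·x = [-3, -8]
P̄ = F·P·Fᵀ + Q = [42 4; 4 25]
y = z − H·x̄ = [15, -22]
S = H·P̄·Hᵀ + R = [129 -138; -138 226]
K = P̄·Hᵀ·S⁻¹ = [-934/1011 -208/337; 23/5055 -1109/3370]
x' = x̄ + K·y = [-1105/337, -1166/1685]
P' = (I − K·H)·P̄ = [3218/1011 208/1011; 208/1011 1109/10110]

x' = [-1105/337, -1166/1685]
P' = [3218/1011 208/1011; 208/1011 1109/10110]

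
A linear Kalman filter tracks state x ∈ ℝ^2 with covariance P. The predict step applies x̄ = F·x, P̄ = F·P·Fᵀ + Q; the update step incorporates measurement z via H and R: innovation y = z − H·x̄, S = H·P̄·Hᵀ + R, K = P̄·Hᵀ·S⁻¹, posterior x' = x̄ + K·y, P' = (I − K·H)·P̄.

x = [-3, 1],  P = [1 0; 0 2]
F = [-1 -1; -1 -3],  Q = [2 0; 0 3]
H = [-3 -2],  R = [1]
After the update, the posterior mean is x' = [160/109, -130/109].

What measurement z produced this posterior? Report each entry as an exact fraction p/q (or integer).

z = [-2]

x̄ = F·x = [2, 0]
P̄ = F·P·Fᵀ + Q = [5 7; 7 22]
S = H·P̄·Hᵀ + R = [218]
K = P̄·Hᵀ·S⁻¹ = [-29/218; -65/218]
x' − x̄ = [-58/109, -130/109] = K·y
y = (KᵀK)⁻¹·Kᵀ·(x' − x̄) = [4]
z = y + H·x̄ = [4] + [-6] = [-2]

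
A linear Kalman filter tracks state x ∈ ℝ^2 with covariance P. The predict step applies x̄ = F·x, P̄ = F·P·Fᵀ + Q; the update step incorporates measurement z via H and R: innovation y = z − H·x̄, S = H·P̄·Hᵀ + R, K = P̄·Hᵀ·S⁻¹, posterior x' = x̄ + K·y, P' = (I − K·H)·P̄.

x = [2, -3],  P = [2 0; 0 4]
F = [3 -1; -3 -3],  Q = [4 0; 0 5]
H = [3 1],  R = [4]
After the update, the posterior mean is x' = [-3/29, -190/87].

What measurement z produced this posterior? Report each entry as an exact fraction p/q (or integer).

z = [-3]

x̄ = F·x = [9, 3]
P̄ = F·P·Fᵀ + Q = [26 -6; -6 59]
S = H·P̄·Hᵀ + R = [261]
K = P̄·Hᵀ·S⁻¹ = [8/29; 41/261]
x' − x̄ = [-264/29, -451/87] = K·y
y = (KᵀK)⁻¹·Kᵀ·(x' − x̄) = [-33]
z = y + H·x̄ = [-33] + [30] = [-3]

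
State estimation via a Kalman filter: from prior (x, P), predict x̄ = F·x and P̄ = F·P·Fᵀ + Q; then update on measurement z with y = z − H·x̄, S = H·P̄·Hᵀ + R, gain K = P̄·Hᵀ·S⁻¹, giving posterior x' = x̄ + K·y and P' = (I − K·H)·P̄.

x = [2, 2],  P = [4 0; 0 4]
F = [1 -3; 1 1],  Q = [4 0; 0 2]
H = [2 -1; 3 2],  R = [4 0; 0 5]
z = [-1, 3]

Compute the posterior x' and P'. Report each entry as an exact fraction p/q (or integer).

x' = [640/10447, 16013/10447]
P' = [4388/10447 -2712/10447; -2712/10447 10628/10447]

x̄ = F·x = [-4, 4]
P̄ = F·P·Fᵀ + Q = [44 -8; -8 10]
y = z − H·x̄ = [11, 7]
S = H·P̄·Hᵀ + R = [222 236; 236 345]
K = P̄·Hᵀ·S⁻¹ = [2872/10447 1548/10447; -4013/10447 2624/10447]
x' = x̄ + K·y = [640/10447, 16013/10447]
P' = (I − K·H)·P̄ = [4388/10447 -2712/10447; -2712/10447 10628/10447]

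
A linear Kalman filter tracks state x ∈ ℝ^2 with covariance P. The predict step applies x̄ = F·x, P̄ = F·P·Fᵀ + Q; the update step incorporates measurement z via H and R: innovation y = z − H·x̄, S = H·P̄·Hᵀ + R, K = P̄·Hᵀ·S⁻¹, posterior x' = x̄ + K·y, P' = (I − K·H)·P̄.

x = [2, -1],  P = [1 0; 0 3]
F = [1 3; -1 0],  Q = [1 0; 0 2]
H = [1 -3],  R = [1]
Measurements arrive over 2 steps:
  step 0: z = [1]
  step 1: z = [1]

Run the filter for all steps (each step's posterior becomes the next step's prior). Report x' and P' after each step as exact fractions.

step 0: x̄ = F·x = [-1, -2]
step 0: P̄ = F·P·Fᵀ + Q = [29 -1; -1 3]
step 0: y = z − H·x̄ = [-4]
step 0: S = H·P̄·Hᵀ + R = [63]
step 0: K = P̄·Hᵀ·S⁻¹ = [32/63; -10/63]
step 0: x' = x̄ + K·y = [-191/63, -86/63]
step 0: P' = (I − K·H)·P̄ = [803/63 257/63; 257/63 89/63]
step 1: x̄ = F·x = [-449/63, 191/63]
step 1: P̄ = F·P·Fᵀ + Q = [3209/63 -1574/63; -1574/63 929/63]
step 1: y = z − H·x̄ = [155/9]
step 1: S = H·P̄·Hᵀ + R = [3011/9]
step 1: K = P̄·Hᵀ·S⁻¹ = [1133/3011; -623/3011]
step 1: x' = x̄ + K·y = [-13626/21077, -11206/21077]
step 1: P' = (I − K·H)·P̄ = [75164/21077 22411/21077; 22411/21077 8924/21077]

step 0: x' = [-191/63, -86/63], P' = [803/63 257/63; 257/63 89/63]
step 1: x' = [-13626/21077, -11206/21077], P' = [75164/21077 22411/21077; 22411/21077 8924/21077]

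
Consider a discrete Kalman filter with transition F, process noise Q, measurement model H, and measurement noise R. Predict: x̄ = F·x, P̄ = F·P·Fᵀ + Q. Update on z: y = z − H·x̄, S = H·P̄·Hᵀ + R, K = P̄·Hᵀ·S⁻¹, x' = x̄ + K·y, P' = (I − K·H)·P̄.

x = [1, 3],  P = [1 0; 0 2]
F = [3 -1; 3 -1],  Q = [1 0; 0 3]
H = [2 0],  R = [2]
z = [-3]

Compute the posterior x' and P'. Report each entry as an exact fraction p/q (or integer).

x̄ = F·x = [0, 0]
P̄ = F·P·Fᵀ + Q = [12 11; 11 14]
y = z − H·x̄ = [-3]
S = H·P̄·Hᵀ + R = [50]
K = P̄·Hᵀ·S⁻¹ = [12/25; 11/25]
x' = x̄ + K·y = [-36/25, -33/25]
P' = (I − K·H)·P̄ = [12/25 11/25; 11/25 108/25]

x' = [-36/25, -33/25]
P' = [12/25 11/25; 11/25 108/25]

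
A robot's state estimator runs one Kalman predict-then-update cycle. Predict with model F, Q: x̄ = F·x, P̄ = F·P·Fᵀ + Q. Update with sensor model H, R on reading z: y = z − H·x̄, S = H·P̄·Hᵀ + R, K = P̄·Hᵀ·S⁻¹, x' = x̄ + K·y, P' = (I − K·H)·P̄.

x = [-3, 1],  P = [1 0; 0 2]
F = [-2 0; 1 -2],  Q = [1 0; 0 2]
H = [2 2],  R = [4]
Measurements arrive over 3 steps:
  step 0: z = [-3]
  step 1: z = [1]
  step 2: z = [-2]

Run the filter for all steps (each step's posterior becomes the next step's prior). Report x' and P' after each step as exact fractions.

step 0: x' = [141/26, -175/26], P' = [56/13 -53/13; -53/13 62/13]
step 1: x' = [-151/24, 269/36], P' = [227/16 -355/24; -355/24 587/36]
step 2: x' = [11098/3491, -15691/3491], P' = [73799/3491 -78089/3491; -78089/3491 85726/3491]

step 0: x̄ = F·x = [6, -5]
step 0: P̄ = F·P·Fᵀ + Q = [5 -2; -2 11]
step 0: y = z − H·x̄ = [-5]
step 0: S = H·P̄·Hᵀ + R = [52]
step 0: K = P̄·Hᵀ·S⁻¹ = [3/26; 9/26]
step 0: x' = x̄ + K·y = [141/26, -175/26]
step 0: P' = (I − K·H)·P̄ = [56/13 -53/13; -53/13 62/13]
step 1: x̄ = F·x = [-141/13, 491/26]
step 1: P̄ = F·P·Fᵀ + Q = [237/13 -324/13; -324/13 542/13]
step 1: y = z − H·x̄ = [-196/13]
step 1: S = H·P̄·Hᵀ + R = [576/13]
step 1: K = P̄·Hᵀ·S⁻¹ = [-29/96; 109/144]
step 1: x' = x̄ + K·y = [-151/24, 269/36]
step 1: P' = (I − K·H)·P̄ = [227/16 -355/24; -355/24 587/36]
step 2: x̄ = F·x = [151/12, -1529/72]
step 2: P̄ = F·P·Fᵀ + Q = [231/4 -2101/24; -2101/24 20243/144]
step 2: y = z − H·x̄ = [551/36]
step 2: S = H·P̄·Hᵀ + R = [3491/36]
step 2: K = P̄·Hᵀ·S⁻¹ = [-2145/3491; 7637/6982]
step 2: x' = x̄ + K·y = [11098/3491, -15691/3491]
step 2: P' = (I − K·H)·P̄ = [73799/3491 -78089/3491; -78089/3491 85726/3491]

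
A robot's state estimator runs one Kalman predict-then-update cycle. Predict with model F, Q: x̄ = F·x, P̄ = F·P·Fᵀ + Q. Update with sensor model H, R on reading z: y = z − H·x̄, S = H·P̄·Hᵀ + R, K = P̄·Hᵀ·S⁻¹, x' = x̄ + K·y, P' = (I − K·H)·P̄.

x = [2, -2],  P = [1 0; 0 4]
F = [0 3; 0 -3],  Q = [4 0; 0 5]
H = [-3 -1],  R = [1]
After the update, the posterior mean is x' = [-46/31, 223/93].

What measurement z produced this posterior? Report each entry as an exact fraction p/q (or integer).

z = [2]

x̄ = F·x = [-6, 6]
P̄ = F·P·Fᵀ + Q = [40 -36; -36 41]
S = H·P̄·Hᵀ + R = [186]
K = P̄·Hᵀ·S⁻¹ = [-14/31; 67/186]
x' − x̄ = [140/31, -335/93] = K·y
y = (KᵀK)⁻¹·Kᵀ·(x' − x̄) = [-10]
z = y + H·x̄ = [-10] + [12] = [2]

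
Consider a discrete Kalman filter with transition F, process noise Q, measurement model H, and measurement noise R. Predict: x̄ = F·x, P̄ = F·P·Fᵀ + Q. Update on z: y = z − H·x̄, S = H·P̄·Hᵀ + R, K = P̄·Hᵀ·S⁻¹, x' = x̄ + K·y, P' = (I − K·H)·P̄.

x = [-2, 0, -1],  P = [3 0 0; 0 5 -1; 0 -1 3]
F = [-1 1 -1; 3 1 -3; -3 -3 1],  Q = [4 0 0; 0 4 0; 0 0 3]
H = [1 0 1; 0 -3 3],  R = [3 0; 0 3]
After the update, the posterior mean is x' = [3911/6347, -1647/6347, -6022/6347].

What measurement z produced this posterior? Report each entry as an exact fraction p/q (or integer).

x̄ = F·x = [3, -3, 5]
P̄ = F·P·Fᵀ + Q = [17 9 -13; 9 69 -61; -13 -61 84]
S = H·P̄·Hᵀ + R = [78 369; 369 2478]
K = P̄·Hᵀ·S⁻¹ = [11422/19041 -736/6347; 5018/19041 -1248/6347; 5141/19041 859/6347]
x' − x̄ = [-15130/6347, 17394/6347, -37757/6347] = K·y
y = (KᵀK)⁻¹·Kᵀ·(x' − x̄) = [-9, -26]
z = y + H·x̄ = [-9, -26] + [8, 24] = [-1, -2]

z = [-1, -2]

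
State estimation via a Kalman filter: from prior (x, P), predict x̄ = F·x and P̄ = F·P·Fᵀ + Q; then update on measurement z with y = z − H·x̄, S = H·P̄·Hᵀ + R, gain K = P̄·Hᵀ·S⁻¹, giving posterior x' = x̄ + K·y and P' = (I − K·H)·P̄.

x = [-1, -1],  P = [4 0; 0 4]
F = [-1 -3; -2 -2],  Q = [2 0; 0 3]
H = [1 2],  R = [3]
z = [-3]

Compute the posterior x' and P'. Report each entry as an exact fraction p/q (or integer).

x̄ = F·x = [4, 4]
P̄ = F·P·Fᵀ + Q = [42 32; 32 35]
y = z − H·x̄ = [-15]
S = H·P̄·Hᵀ + R = [313]
K = P̄·Hᵀ·S⁻¹ = [106/313; 102/313]
x' = x̄ + K·y = [-338/313, -278/313]
P' = (I − K·H)·P̄ = [1910/313 -796/313; -796/313 551/313]

x' = [-338/313, -278/313]
P' = [1910/313 -796/313; -796/313 551/313]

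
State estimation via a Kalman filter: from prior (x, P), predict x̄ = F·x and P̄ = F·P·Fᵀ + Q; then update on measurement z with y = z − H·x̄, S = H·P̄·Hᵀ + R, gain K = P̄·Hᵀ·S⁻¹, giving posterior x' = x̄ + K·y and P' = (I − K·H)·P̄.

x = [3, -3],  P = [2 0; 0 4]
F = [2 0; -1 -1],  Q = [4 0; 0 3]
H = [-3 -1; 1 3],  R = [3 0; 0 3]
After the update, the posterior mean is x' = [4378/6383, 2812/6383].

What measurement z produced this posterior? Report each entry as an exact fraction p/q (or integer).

z = [-2, 2]

x̄ = F·x = [6, 0]
P̄ = F·P·Fᵀ + Q = [12 -4; -4 9]
S = H·P̄·Hᵀ + R = [96 -23; -23 72]
K = P̄·Hᵀ·S⁻¹ = [-2304/6383 -736/6383; 745/6383 2277/6383]
x' − x̄ = [-33920/6383, 2812/6383] = K·y
y = (KᵀK)⁻¹·Kᵀ·(x' − x̄) = [16, -4]
z = y + H·x̄ = [16, -4] + [-18, 6] = [-2, 2]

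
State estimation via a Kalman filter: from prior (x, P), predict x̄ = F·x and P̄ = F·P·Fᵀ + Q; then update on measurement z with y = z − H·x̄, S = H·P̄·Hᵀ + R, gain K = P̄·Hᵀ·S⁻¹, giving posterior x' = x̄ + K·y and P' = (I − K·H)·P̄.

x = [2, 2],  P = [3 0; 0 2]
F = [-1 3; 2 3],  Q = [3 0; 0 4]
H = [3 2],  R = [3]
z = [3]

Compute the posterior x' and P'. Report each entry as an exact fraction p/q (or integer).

x' = [-788/499, 1974/499]
P' = [2760/499 -3996/499; -3996/499 6150/499]

x̄ = F·x = [4, 10]
P̄ = F·P·Fᵀ + Q = [24 12; 12 34]
y = z − H·x̄ = [-29]
S = H·P̄·Hᵀ + R = [499]
K = P̄·Hᵀ·S⁻¹ = [96/499; 104/499]
x' = x̄ + K·y = [-788/499, 1974/499]
P' = (I − K·H)·P̄ = [2760/499 -3996/499; -3996/499 6150/499]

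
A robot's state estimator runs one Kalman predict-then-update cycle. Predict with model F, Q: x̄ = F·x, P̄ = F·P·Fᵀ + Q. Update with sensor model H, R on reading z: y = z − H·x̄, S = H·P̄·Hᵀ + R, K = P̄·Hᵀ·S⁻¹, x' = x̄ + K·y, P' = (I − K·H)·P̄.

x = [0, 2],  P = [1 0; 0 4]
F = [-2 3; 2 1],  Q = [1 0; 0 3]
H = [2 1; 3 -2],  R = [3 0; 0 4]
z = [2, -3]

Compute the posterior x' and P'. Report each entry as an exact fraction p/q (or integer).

x̄ = F·x = [6, 2]
P̄ = F·P·Fᵀ + Q = [41 8; 8 11]
y = z − H·x̄ = [-12, -17]
S = H·P̄·Hᵀ + R = [210 216; 216 321]
K = P̄·Hᵀ·S⁻¹ = [321/1153 505/3459; 915/2306 -902/3459]
x' = x̄ + K·y = [613/3459, 5782/3459]
P' = (I − K·H)·P̄ = [1114/3459 661/3459; 661/3459 5591/6918]

x' = [613/3459, 5782/3459]
P' = [1114/3459 661/3459; 661/3459 5591/6918]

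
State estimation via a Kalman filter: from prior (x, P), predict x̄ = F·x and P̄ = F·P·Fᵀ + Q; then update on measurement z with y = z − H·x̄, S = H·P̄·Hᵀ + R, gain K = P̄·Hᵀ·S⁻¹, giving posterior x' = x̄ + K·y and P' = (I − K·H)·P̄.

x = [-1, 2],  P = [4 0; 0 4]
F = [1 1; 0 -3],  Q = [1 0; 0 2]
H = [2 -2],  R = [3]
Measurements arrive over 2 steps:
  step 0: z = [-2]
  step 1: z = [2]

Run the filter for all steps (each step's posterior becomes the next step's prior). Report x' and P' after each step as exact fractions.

step 0: x' = [-55/41, -122/287], P' = [117/41 108/41; 108/41 906/287]
step 1: x' = [-20977/89757, -107254/89757], P' = [92764/89757 67234/89757; 67234/89757 108376/89757]

step 0: x̄ = F·x = [1, -6]
step 0: P̄ = F·P·Fᵀ + Q = [9 -12; -12 38]
step 0: y = z − H·x̄ = [-16]
step 0: S = H·P̄·Hᵀ + R = [287]
step 0: K = P̄·Hᵀ·S⁻¹ = [6/41; -100/287]
step 0: x' = x̄ + K·y = [-55/41, -122/287]
step 0: P' = (I − K·H)·P̄ = [117/41 108/41; 108/41 906/287]
step 1: x̄ = F·x = [-507/287, 366/287]
step 1: P̄ = F·P·Fᵀ + Q = [3524/287 -4986/287; -4986/287 8728/287]
step 1: y = z − H·x̄ = [2320/287]
step 1: S = H·P̄·Hᵀ + R = [89757/287]
step 1: K = P̄·Hᵀ·S⁻¹ = [17020/89757; -27428/89757]
step 1: x' = x̄ + K·y = [-20977/89757, -107254/89757]
step 1: P' = (I − K·H)·P̄ = [92764/89757 67234/89757; 67234/89757 108376/89757]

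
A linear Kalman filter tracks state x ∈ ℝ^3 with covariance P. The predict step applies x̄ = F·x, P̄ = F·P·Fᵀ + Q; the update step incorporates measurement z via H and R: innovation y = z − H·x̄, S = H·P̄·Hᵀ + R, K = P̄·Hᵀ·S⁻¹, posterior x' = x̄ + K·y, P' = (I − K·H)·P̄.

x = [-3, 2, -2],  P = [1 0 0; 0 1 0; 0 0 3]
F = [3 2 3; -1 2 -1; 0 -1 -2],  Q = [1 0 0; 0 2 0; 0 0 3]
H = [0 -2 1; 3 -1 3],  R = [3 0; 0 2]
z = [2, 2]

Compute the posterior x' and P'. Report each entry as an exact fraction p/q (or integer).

x̄ = F·x = [-11, 9, 2]
P̄ = F·P·Fᵀ + Q = [41 -8 -20; -8 10 4; -20 4 16]
y = z − H·x̄ = [18, 38]
S = H·P̄·Hᵀ + R = [43 28; 28 189]
K = P̄·Hᵀ·S⁻¹ = [-392/1049 3165/7343; -344/1049 -498/7343; 280/1049 -912/7343]
x' = x̄ + K·y = [-9895/7343, 3819/7343, 15310/7343]
P' = (I − K·H)·P̄ = [65372/7343 -33018/7343 -74268/7343; -33018/7343 23946/7343 40668/7343; -74268/7343 40668/7343 87216/7343]

x' = [-9895/7343, 3819/7343, 15310/7343]
P' = [65372/7343 -33018/7343 -74268/7343; -33018/7343 23946/7343 40668/7343; -74268/7343 40668/7343 87216/7343]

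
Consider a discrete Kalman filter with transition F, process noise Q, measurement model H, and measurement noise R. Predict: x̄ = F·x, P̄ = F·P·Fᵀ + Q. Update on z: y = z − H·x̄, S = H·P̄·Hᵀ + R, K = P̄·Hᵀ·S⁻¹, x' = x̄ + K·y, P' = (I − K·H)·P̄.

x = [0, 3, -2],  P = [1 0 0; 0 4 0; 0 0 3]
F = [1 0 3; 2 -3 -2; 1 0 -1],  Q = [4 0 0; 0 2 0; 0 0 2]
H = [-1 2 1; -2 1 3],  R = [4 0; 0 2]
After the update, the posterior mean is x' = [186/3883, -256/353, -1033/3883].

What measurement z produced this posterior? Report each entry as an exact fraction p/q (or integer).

x̄ = F·x = [-6, -5, 2]
P̄ = F·P·Fᵀ + Q = [32 -16 -8; -16 54 8; -8 8 6]
S = H·P̄·Hᵀ + R = [370 366; 366 446]
K = P̄·Hᵀ·S⁻¹ = [744/3883 -1516/3883; 423/706 -173/706; -249/3883 570/3883]
x' − x̄ = [23484/3883, 1509/353, -8799/3883] = K·y
y = (KᵀK)⁻¹·Kᵀ·(x' − x̄) = [1, -15]
z = y + H·x̄ = [1, -15] + [-2, 13] = [-1, -2]

z = [-1, -2]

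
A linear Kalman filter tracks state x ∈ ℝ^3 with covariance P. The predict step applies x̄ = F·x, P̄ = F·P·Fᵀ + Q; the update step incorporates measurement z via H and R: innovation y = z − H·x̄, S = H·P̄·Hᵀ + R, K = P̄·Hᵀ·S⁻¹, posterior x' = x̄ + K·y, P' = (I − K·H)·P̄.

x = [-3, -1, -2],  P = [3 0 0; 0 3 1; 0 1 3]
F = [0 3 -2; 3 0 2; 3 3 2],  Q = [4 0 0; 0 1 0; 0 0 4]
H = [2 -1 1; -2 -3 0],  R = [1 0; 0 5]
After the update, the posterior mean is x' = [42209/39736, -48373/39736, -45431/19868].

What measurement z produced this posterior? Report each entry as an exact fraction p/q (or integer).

x̄ = F·x = [1, -13, -16]
P̄ = F·P·Fᵀ + Q = [31 -6 15; -6 40 45; 15 45 82]
S = H·P̄·Hᵀ + R = [241 -145; -145 417]
K = P̄·Hᵀ·S⁻¹ = [28231/79472 1431/79472; -18579/79472 -27043/79472; 2007/39736 -15025/39736]
x' − x̄ = [2473/39736, 468195/39736, 272457/19868] = K·y
y = (KᵀK)⁻¹·Kᵀ·(x' − x̄) = [2, -36]
z = y + H·x̄ = [2, -36] + [-1, 37] = [1, 1]

z = [1, 1]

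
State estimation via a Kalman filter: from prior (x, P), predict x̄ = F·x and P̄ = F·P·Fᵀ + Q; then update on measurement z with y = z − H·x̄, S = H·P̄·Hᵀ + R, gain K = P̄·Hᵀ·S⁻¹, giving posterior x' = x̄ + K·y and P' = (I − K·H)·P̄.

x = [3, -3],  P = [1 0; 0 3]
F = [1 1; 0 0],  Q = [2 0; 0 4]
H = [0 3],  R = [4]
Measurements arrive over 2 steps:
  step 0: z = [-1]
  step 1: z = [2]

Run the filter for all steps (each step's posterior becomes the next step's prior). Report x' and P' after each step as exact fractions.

step 0: x' = [0, -3/10], P' = [6 0; 0 2/5]
step 1: x' = [-3/10, 3/5], P' = [42/5 0; 0 2/5]

step 0: x̄ = F·x = [0, 0]
step 0: P̄ = F·P·Fᵀ + Q = [6 0; 0 4]
step 0: y = z − H·x̄ = [-1]
step 0: S = H·P̄·Hᵀ + R = [40]
step 0: K = P̄·Hᵀ·S⁻¹ = [0; 3/10]
step 0: x' = x̄ + K·y = [0, -3/10]
step 0: P' = (I − K·H)·P̄ = [6 0; 0 2/5]
step 1: x̄ = F·x = [-3/10, 0]
step 1: P̄ = F·P·Fᵀ + Q = [42/5 0; 0 4]
step 1: y = z − H·x̄ = [2]
step 1: S = H·P̄·Hᵀ + R = [40]
step 1: K = P̄·Hᵀ·S⁻¹ = [0; 3/10]
step 1: x' = x̄ + K·y = [-3/10, 3/5]
step 1: P' = (I − K·H)·P̄ = [42/5 0; 0 2/5]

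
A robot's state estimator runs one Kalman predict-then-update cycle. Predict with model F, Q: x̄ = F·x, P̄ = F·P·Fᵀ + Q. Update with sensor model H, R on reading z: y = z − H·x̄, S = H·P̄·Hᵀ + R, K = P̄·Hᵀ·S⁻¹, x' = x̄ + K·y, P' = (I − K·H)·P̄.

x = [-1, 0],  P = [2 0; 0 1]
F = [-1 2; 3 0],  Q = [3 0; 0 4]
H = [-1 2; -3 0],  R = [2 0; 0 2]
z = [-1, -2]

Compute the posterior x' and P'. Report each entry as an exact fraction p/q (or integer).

x̄ = F·x = [1, -3]
P̄ = F·P·Fᵀ + Q = [9 -6; -6 22]
y = z − H·x̄ = [6, 1]
S = H·P̄·Hᵀ + R = [123 63; 63 83]
K = P̄·Hᵀ·S⁻¹ = [-7/1040 -333/1040; 29/60 -3/20]
x' = x̄ + K·y = [133/208, -1/4]
P' = (I − K·H)·P̄ = [111/520 1/10; 1/10 8/15]

x' = [133/208, -1/4]
P' = [111/520 1/10; 1/10 8/15]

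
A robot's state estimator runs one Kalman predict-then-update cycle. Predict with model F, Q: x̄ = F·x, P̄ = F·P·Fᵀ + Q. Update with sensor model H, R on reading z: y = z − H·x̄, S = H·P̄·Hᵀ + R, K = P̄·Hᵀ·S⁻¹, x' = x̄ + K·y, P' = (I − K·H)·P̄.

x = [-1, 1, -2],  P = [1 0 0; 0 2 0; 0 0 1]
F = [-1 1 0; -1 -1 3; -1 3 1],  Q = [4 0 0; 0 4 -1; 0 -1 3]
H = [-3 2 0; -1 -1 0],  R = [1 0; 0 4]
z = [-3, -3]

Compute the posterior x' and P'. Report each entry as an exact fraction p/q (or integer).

x' = [4819/3356, 2049/3356, 2055/3356]
P' = [1915/3356 2549/3356 1559/3356; 2549/3356 4171/3356 1977/3356; 1559/3356 1977/3356 54131/3356]

x̄ = F·x = [2, -6, 2]
P̄ = F·P·Fᵀ + Q = [7 -1 7; -1 16 -3; 7 -3 23]
y = z − H·x̄ = [15, -7]
S = H·P̄·Hᵀ + R = [140 -12; -12 25]
K = P̄·Hᵀ·S⁻¹ = [-647/3356 -279/839; 695/3356 -420/839; -723/3356 -221/839]
x' = x̄ + K·y = [4819/3356, 2049/3356, 2055/3356]
P' = (I − K·H)·P̄ = [1915/3356 2549/3356 1559/3356; 2549/3356 4171/3356 1977/3356; 1559/3356 1977/3356 54131/3356]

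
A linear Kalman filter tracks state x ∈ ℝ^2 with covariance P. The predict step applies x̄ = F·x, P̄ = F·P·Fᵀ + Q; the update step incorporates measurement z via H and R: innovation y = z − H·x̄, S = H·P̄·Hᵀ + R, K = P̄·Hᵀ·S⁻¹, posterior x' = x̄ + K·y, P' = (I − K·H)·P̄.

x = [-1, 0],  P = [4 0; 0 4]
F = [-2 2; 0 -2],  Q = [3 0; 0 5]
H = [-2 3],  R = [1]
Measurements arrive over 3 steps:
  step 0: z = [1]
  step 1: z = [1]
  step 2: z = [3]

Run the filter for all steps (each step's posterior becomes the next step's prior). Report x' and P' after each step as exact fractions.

step 0: x̄ = F·x = [2, 0]
step 0: P̄ = F·P·Fᵀ + Q = [35 -16; -16 21]
step 0: y = z − H·x̄ = [5]
step 0: S = H·P̄·Hᵀ + R = [522]
step 0: K = P̄·Hᵀ·S⁻¹ = [-59/261; 95/522]
step 0: x' = x̄ + K·y = [227/261, 475/522]
step 0: P' = (I − K·H)·P̄ = [2173/261 1429/261; 1429/261 1937/522]
step 1: x̄ = F·x = [7/87, -475/261]
step 1: P̄ = F·P·Fᵀ + Q = [213/29 614/87; 614/87 5179/261]
step 1: y = z − H·x̄ = [192/29]
step 1: S = H·P̄·Hᵀ + R = [3604/29]
step 1: K = P̄·Hᵀ·S⁻¹ = [47/901; 1317/3604]
step 1: x' = x̄ + K·y = [1151/2703, 4861/8109]
step 1: P' = (I − K·H)·P̄ = [6313/901 12673/2703; 12673/2703 105335/32436]
step 2: x̄ = F·x = [2816/8109, -9722/8109]
step 2: P̄ = F·P·Fᵀ + Q = [52778/8109 46741/8109; 46741/8109 145880/8109]
step 2: y = z − H·x̄ = [59125/8109]
step 2: S = H·P̄·Hᵀ + R = [971249/8109]
step 2: K = P̄·Hᵀ·S⁻¹ = [34667/971249; 344158/971249]
step 2: x' = x̄ + K·y = [590051/971249, 1344908/971249]
step 2: P' = (I − K·H)·P̄ = [6173237/971249 4127047/971249; 4127047/971249 2866084/971249]

step 0: x' = [227/261, 475/522], P' = [2173/261 1429/261; 1429/261 1937/522]
step 1: x' = [1151/2703, 4861/8109], P' = [6313/901 12673/2703; 12673/2703 105335/32436]
step 2: x' = [590051/971249, 1344908/971249], P' = [6173237/971249 4127047/971249; 4127047/971249 2866084/971249]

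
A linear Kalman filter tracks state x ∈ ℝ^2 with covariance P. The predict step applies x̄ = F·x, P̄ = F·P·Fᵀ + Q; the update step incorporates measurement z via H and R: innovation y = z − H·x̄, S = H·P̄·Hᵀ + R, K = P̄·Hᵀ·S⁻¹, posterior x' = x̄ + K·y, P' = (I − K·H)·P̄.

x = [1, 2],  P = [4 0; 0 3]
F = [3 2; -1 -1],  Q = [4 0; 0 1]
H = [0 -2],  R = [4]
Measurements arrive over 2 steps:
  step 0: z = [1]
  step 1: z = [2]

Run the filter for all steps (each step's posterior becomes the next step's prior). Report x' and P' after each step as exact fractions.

step 0: x' = [2, -7/9], P' = [16 -2; -2 8/9]
step 1: x' = [258/67, -68/67], P' = [1426/67 -179/67; -179/67 125/134]

step 0: x̄ = F·x = [7, -3]
step 0: P̄ = F·P·Fᵀ + Q = [52 -18; -18 8]
step 0: y = z − H·x̄ = [-5]
step 0: S = H·P̄·Hᵀ + R = [36]
step 0: K = P̄·Hᵀ·S⁻¹ = [1; -4/9]
step 0: x' = x̄ + K·y = [2, -7/9]
step 0: P' = (I − K·H)·P̄ = [16 -2; -2 8/9]
step 1: x̄ = F·x = [40/9, -11/9]
step 1: P̄ = F·P·Fᵀ + Q = [1148/9 -358/9; -358/9 125/9]
step 1: y = z − H·x̄ = [-4/9]
step 1: S = H·P̄·Hᵀ + R = [536/9]
step 1: K = P̄·Hᵀ·S⁻¹ = [179/134; -125/268]
step 1: x' = x̄ + K·y = [258/67, -68/67]
step 1: P' = (I − K·H)·P̄ = [1426/67 -179/67; -179/67 125/134]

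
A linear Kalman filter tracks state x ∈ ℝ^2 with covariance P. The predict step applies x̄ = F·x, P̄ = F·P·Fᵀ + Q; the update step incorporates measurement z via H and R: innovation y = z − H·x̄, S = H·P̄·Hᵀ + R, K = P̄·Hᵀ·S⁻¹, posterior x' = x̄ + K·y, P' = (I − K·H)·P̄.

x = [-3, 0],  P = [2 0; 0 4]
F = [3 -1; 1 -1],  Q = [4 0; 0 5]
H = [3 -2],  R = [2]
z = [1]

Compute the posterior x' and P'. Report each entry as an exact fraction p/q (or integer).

x' = [-41/40, -19/10]
P' = [199/40 71/10; 71/10 53/5]

x̄ = F·x = [-9, -3]
P̄ = F·P·Fᵀ + Q = [26 10; 10 11]
y = z − H·x̄ = [22]
S = H·P̄·Hᵀ + R = [160]
K = P̄·Hᵀ·S⁻¹ = [29/80; 1/20]
x' = x̄ + K·y = [-41/40, -19/10]
P' = (I − K·H)·P̄ = [199/40 71/10; 71/10 53/5]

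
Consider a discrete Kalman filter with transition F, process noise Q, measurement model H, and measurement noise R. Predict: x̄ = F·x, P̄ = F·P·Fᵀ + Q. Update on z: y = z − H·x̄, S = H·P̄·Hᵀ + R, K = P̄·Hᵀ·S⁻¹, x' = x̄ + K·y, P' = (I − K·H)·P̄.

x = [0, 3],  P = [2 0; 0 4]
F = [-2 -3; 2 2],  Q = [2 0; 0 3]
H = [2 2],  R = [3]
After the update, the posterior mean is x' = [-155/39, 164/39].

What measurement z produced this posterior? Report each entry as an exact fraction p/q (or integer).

z = [1]

x̄ = F·x = [-9, 6]
P̄ = F·P·Fᵀ + Q = [46 -32; -32 27]
S = H·P̄·Hᵀ + R = [39]
K = P̄·Hᵀ·S⁻¹ = [28/39; -10/39]
x' − x̄ = [196/39, -70/39] = K·y
y = (KᵀK)⁻¹·Kᵀ·(x' − x̄) = [7]
z = y + H·x̄ = [7] + [-6] = [1]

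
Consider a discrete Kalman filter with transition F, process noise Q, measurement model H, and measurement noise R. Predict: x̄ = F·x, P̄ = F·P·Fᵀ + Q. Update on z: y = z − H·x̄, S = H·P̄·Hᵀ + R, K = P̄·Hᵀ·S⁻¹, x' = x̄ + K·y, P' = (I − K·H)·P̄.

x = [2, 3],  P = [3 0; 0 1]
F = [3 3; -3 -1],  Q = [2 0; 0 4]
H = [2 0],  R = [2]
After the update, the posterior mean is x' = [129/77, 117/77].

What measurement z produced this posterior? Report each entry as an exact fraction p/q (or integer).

x̄ = F·x = [15, -9]
P̄ = F·P·Fᵀ + Q = [38 -30; -30 32]
S = H·P̄·Hᵀ + R = [154]
K = P̄·Hᵀ·S⁻¹ = [38/77; -30/77]
x' − x̄ = [-1026/77, 810/77] = K·y
y = (KᵀK)⁻¹·Kᵀ·(x' − x̄) = [-27]
z = y + H·x̄ = [-27] + [30] = [3]

z = [3]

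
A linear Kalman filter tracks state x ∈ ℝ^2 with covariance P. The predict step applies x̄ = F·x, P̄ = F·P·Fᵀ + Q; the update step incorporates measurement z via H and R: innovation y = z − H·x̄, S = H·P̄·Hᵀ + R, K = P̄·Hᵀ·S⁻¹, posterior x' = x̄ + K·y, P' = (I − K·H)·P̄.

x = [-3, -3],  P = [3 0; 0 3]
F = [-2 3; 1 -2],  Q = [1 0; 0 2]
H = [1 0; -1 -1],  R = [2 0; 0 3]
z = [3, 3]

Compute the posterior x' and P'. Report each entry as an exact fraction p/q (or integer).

x' = [63/31, -291/124]
P' = [56/31 -44/31; -44/31 311/124]

x̄ = F·x = [-3, 3]
P̄ = F·P·Fᵀ + Q = [40 -24; -24 17]
y = z − H·x̄ = [6, 3]
S = H·P̄·Hᵀ + R = [42 -16; -16 12]
K = P̄·Hᵀ·S⁻¹ = [28/31 -4/31; -22/31 -45/124]
x' = x̄ + K·y = [63/31, -291/124]
P' = (I − K·H)·P̄ = [56/31 -44/31; -44/31 311/124]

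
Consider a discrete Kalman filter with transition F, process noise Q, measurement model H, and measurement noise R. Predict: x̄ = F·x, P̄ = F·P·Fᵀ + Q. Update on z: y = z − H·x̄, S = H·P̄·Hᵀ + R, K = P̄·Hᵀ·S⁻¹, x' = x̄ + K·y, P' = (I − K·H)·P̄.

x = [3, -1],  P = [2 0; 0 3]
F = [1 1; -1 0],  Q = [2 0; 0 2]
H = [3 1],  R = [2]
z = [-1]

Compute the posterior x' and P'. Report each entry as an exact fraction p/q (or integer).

x' = [2/3, -163/57]
P' = [2/3 -4/3; -4/3 224/57]

x̄ = F·x = [2, -3]
P̄ = F·P·Fᵀ + Q = [7 -2; -2 4]
y = z − H·x̄ = [-4]
S = H·P̄·Hᵀ + R = [57]
K = P̄·Hᵀ·S⁻¹ = [1/3; -2/57]
x' = x̄ + K·y = [2/3, -163/57]
P' = (I − K·H)·P̄ = [2/3 -4/3; -4/3 224/57]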